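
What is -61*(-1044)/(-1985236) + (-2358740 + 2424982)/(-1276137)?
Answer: -53193877955/633358278333 ≈ -0.083987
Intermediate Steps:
-61*(-1044)/(-1985236) + (-2358740 + 2424982)/(-1276137) = 63684*(-1/1985236) + 66242*(-1/1276137) = -15921/496309 - 66242/1276137 = -53193877955/633358278333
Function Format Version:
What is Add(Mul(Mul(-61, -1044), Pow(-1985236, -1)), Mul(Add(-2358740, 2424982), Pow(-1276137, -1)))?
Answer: Rational(-53193877955, 633358278333) ≈ -0.083987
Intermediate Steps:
Add(Mul(Mul(-61, -1044), Pow(-1985236, -1)), Mul(Add(-2358740, 2424982), Pow(-1276137, -1))) = Add(Mul(63684, Rational(-1, 1985236)), Mul(66242, Rational(-1, 1276137))) = Add(Rational(-15921, 496309), Rational(-66242, 1276137)) = Rational(-53193877955, 633358278333)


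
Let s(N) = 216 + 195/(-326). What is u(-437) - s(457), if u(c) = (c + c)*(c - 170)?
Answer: 172878647/326 ≈ 5.3030e+5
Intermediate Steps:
u(c) = 2*c*(-170 + c) (u(c) = (2*c)*(-170 + c) = 2*c*(-170 + c))
s(N) = 70221/326 (s(N) = 216 + 195*(-1/326) = 216 - 195/326 = 70221/326)
u(-437) - s(457) = 2*(-437)*(-170 - 437) - 1*70221/326 = 2*(-437)*(-607) - 70221/326 = 530518 - 70221/326 = 172878647/326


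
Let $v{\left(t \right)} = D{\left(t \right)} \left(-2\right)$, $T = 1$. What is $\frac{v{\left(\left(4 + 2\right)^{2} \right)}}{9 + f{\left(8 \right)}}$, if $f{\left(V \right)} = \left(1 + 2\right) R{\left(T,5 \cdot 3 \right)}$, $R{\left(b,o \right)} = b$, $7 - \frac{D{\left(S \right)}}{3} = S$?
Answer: $\frac{29}{2} \approx 14.5$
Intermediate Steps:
$D{\left(S \right)} = 21 - 3 S$
$f{\left(V \right)} = 3$ ($f{\left(V \right)} = \left(1 + 2\right) 1 = 3 \cdot 1 = 3$)
$v{\left(t \right)} = -42 + 6 t$ ($v{\left(t \right)} = \left(21 - 3 t\right) \left(-2\right) = -42 + 6 t$)
$\frac{v{\left(\left(4 + 2\right)^{2} \right)}}{9 + f{\left(8 \right)}} = \frac{-42 + 6 \left(4 + 2\right)^{2}}{9 + 3} = \frac{-42 + 6 \cdot 6^{2}}{12} = \left(-42 + 6 \cdot 36\right) \frac{1}{12} = \left(-42 + 216\right) \frac{1}{12} = 174 \cdot \frac{1}{12} = \frac{29}{2}$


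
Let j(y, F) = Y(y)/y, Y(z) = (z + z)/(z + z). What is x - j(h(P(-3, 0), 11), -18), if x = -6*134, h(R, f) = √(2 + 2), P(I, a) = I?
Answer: -1609/2 ≈ -804.50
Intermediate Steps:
h(R, f) = 2 (h(R, f) = √4 = 2)
x = -804
Y(z) = 1 (Y(z) = (2*z)/((2*z)) = (2*z)*(1/(2*z)) = 1)
j(y, F) = 1/y
x - j(h(P(-3, 0), 11), -18) = -804 - 1/2 = -804 - 1*½ = -804 - ½ = -1609/2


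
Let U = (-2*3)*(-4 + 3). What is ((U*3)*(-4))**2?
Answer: 5184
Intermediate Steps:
U = 6 (U = -6*(-1) = 6)
((U*3)*(-4))**2 = ((6*3)*(-4))**2 = (18*(-4))**2 = (-72)**2 = 5184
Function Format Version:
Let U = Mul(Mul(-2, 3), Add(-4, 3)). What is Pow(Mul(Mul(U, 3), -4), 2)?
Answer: 5184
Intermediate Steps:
U = 6 (U = Mul(-6, -1) = 6)
Pow(Mul(Mul(U, 3), -4), 2) = Pow(Mul(Mul(6, 3), -4), 2) = Pow(Mul(18, -4), 2) = Pow(-72, 2) = 5184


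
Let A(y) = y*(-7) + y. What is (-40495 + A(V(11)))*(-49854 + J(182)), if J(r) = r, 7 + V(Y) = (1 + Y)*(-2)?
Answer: 2002228648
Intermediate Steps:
V(Y) = -9 - 2*Y (V(Y) = -7 + (1 + Y)*(-2) = -7 + (-2 - 2*Y) = -9 - 2*Y)
A(y) = -6*y (A(y) = -7*y + y = -6*y)
(-40495 + A(V(11)))*(-49854 + J(182)) = (-40495 - 6*(-9 - 2*11))*(-49854 + 182) = (-40495 - 6*(-9 - 22))*(-49672) = (-40495 - 6*(-31))*(-49672) = (-40495 + 186)*(-49672) = -40309*(-49672) = 2002228648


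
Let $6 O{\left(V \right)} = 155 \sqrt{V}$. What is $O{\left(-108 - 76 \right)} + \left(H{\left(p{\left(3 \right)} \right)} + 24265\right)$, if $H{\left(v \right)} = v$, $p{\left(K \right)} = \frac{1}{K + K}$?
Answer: $\frac{145591}{6} + \frac{155 i \sqrt{46}}{3} \approx 24265.0 + 350.42 i$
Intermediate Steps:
$p{\left(K \right)} = \frac{1}{2 K}$
$O{\left(V \right)} = \frac{155 \sqrt{V}}{6}$
$O{\left(-108 - 76 \right)} + \left(H{\left(p{\left(3 \right)} \right)} + 24265\right) = \frac{155 \sqrt{-108 - 76}}{6} + \left(\frac{1}{2 \cdot 3} + 24265\right) = \frac{155 \sqrt{-184}}{6} + \left(\frac{1}{2} \cdot \frac{1}{3} + 24265\right) = \frac{155 \cdot 2 i \sqrt{46}}{6} + \left(\frac{1}{6} + 24265\right) = \frac{155 i \sqrt{46}}{3} + \frac{145591}{6} = \frac{145591}{6} + \frac{155 i \sqrt{46}}{3}$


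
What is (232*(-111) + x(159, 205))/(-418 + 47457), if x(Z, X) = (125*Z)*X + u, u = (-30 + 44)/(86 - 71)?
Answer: 60729359/705585 ≈ 86.069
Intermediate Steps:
u = 14/15 ≈ 0.93333
x(Z, X) = 14/15 + 125*X*Z (x(Z, X) = (125*Z)*X + 14/15 = 125*X*Z + 14/15 = 14/15 + 125*X*Z)
(232*(-111) + x(159, 205))/(-418 + 47457) = (232*(-111) + (14/15 + 125*205*159))/(-418 + 47457) = (-25752 + (14/15 + 4074375))/47039 = (-25752 + 61115639/15)*(1/47039) = (60729359/15)*(1/47039) = 60729359/705585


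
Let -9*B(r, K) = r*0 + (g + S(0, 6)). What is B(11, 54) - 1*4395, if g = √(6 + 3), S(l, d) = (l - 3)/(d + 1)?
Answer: -30767/7 ≈ -4395.3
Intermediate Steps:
S(l, d) = (-3 + l)/(1 + d)
g = 3 (g = √9 = 3)
B(r, K) = -2/7 (B(r, K) = -(r*0 + (3 + (-3 + 0)/(1 + 6)))/9 = -(0 + (3 - 3/7))/9 = -(0 + 18/7)/9 = -⅑*18/7 = -2/7)
B(11, 54) - 1*4395 = -2/7 - 1*4395 = -2/7 - 4395 = -30767/7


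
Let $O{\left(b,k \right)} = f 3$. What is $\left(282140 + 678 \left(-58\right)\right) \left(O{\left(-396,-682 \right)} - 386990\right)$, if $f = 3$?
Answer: $-93965178496$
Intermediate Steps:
$O{\left(b,k \right)} = 9$ ($O{\left(b,k \right)} = 3 \cdot 3 = 9$)
$\left(282140 + 678 \left(-58\right)\right) \left(O{\left(-396,-682 \right)} - 386990\right) = \left(282140 + 678 \left(-58\right)\right) \left(9 - 386990\right) = \left(282140 - 39324\right) \left(-386981\right) = 242816 \left(-386981\right) = -93965178496$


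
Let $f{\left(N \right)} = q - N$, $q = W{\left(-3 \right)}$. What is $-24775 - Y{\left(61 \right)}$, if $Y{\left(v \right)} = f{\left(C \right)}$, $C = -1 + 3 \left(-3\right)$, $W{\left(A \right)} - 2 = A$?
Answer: $-24784$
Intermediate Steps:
$W{\left(A \right)} = 2 + A$
$C = -10$ ($C = -1 - 9 = -10$)
$q = -1$ ($q = 2 - 3 = -1$)
$f{\left(N \right)} = -1 - N$
$Y{\left(v \right)} = 9$ ($Y{\left(v \right)} = -1 - -10 = -1 + 10 = 9$)
$-24775 - Y{\left(61 \right)} = -24775 - 9 = -24784$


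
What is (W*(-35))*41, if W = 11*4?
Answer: -63140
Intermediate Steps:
W = 44
(W*(-35))*41 = (44*(-35))*41 = -1540*41 = -63140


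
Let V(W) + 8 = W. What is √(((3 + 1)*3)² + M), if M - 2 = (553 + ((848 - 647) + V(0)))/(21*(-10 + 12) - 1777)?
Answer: 2*√109549635/1735 ≈ 12.065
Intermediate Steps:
V(W) = -8 + W
M = 2724/1735 (M = 2 + (553 + ((848 - 647) + (-8 + 0)))/(21*(-10 + 12) - 1777) = 2 + (553 + (201 - 8))/(21*2 - 1777) = 2 + (553 + 193)/(42 - 1777) = 2 + 746/(-1735) = 2 + 746*(-1/1735) = 2 - 746/1735 = 2724/1735 ≈ 1.5700)
√(((3 + 1)*3)² + M) = √(((3 + 1)*3)² + 2724/1735) = √((4*3)² + 2724/1735) = √(12² + 2724/1735) = √(144 + 2724/1735) = √(252564/1735) = 2*√109549635/1735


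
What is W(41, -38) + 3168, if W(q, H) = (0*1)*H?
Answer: 3168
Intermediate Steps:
W(q, H) = 0 (W(q, H) = 0*H = 0)
W(41, -38) + 3168 = 0 + 3168 = 3168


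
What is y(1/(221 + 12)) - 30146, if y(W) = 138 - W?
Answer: -6991865/233 ≈ -30008.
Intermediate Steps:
y(1/(221 + 12)) - 30146 = (138 - 1/(221 + 12)) - 30146 = (138 - 1/233) - 30146 = 32153/233 - 30146 = -6991865/233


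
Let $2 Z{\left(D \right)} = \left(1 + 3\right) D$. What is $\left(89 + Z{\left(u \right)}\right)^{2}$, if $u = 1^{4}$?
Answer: $8281$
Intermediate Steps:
$u = 1$
$Z{\left(D \right)} = 2 D$ ($Z{\left(D \right)} = \frac{\left(1 + 3\right) D}{2} = \frac{4 D}{2} = 2 D$)
$\left(89 + Z{\left(u \right)}\right)^{2} = \left(89 + 2 \cdot 1\right)^{2} = \left(89 + 2\right)^{2} = 91^{2} = 8281$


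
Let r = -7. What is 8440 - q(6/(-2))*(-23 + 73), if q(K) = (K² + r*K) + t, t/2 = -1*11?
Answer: 8040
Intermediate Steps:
t = -22 (t = 2*(-1*11) = 2*(-11) = -22)
q(K) = -22 + K² - 7*K (q(K) = (K² - 7*K) - 22 = -22 + K² - 7*K)
8440 - q(6/(-2))*(-23 + 73) = 8440 - (-22 + (6/(-2))² - 42/(-2))*(-23 + 73) = 8440 - (-22 + (6*(-½))² - 42*(-1)/2)*50 = 8440 - (-22 + (-3)² - 7*(-3))*50 = 8440 - (-22 + 9 + 21)*50 = 8440 - 8*50 = 8440 - 1*400 = 8440 - 400 = 8040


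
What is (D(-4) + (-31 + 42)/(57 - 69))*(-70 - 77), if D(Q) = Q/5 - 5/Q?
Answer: 343/5 ≈ 68.600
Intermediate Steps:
D(Q) = -5/Q + Q/5 (D(Q) = Q*(1/5) - 5/Q = Q/5 - 5/Q = -5/Q + Q/5)
(D(-4) + (-31 + 42)/(57 - 69))*(-70 - 77) = ((-5/(-4) + (1/5)*(-4)) + (-31 + 42)/(57 - 69))*(-70 - 77) = ((-5*(-1/4) - 4/5) + 11/(-12))*(-147) = ((5/4 - 4/5) + 11*(-1/12))*(-147) = (9/20 - 11/12)*(-147) = -7/15*(-147) = 343/5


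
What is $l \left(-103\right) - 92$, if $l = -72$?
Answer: $7324$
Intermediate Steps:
$l \left(-103\right) - 92 = \left(-72\right) \left(-103\right) - 92 = 7416 - 92 = 7324$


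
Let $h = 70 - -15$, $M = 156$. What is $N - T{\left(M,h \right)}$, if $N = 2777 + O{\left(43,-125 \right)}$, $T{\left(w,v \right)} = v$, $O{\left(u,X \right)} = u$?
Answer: $2735$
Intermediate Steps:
$h = 85$ ($h = 70 + 15 = 85$)
$N = 2820$ ($N = 2777 + 43 = 2820$)
$N - T{\left(M,h \right)} = 2820 - 85 = 2735$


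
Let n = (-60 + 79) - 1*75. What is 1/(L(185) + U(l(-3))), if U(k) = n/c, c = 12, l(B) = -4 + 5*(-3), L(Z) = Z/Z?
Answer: -3/11 ≈ -0.27273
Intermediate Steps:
L(Z) = 1
l(B) = -19 (l(B) = -4 - 15 = -19)
n = -56 (n = 19 - 75 = -56)
U(k) = -14/3 (U(k) = -56/12 = -56*1/12 = -14/3)
1/(L(185) + U(l(-3))) = 1/(1 - 14/3) = 1/(-11/3) = -3/11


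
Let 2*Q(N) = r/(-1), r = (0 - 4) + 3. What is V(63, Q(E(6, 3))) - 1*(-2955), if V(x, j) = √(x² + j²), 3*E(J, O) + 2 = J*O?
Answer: 2955 + √15877/2 ≈ 3018.0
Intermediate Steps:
E(J, O) = -⅔ + J*O/3 (E(J, O) = -⅔ + (J*O)/3 = -⅔ + J*O/3)
r = -1 (r = -4 + 3 = -1)
Q(N) = ½ (Q(N) = (-1/(-1))/2 = (-1*(-1))/2 = (½)*1 = ½)
V(x, j) = √(j² + x²)
V(63, Q(E(6, 3))) - 1*(-2955) = √((½)² + 63²) - 1*(-2955) = √(¼ + 3969) + 2955 = √(15877/4) + 2955 = √15877/2 + 2955 = 2955 + √15877/2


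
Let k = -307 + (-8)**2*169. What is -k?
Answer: -10509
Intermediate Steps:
k = 10509 (k = -307 + 64*169 = -307 + 10816 = 10509)
-k = -1*10509 = -10509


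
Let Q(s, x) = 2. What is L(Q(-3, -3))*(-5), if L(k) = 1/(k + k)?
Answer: -5/4 ≈ -1.2500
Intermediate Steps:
L(k) = 1/(2*k)
L(Q(-3, -3))*(-5) = ((½)/2)*(-5) = ((½)*(½))*(-5) = (¼)*(-5) = -5/4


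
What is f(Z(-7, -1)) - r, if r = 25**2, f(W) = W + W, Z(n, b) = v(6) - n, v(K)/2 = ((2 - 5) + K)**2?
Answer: -575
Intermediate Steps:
v(K) = 2*(-3 + K)**2 (v(K) = 2*((2 - 5) + K)**2 = 2*(-3 + K)**2)
Z(n, b) = 18 - n (Z(n, b) = 2*(-3 + 6)**2 - n = 2*3**2 - n = 2*9 - n = 18 - n)
f(W) = 2*W
r = 625
f(Z(-7, -1)) - r = 2*(18 - 1*(-7)) - 1*625 = 2*(18 + 7) - 625 = 2*25 - 625 = 50 - 625 = -575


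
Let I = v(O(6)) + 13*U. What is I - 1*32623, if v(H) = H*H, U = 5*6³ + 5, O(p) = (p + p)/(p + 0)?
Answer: -18514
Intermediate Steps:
O(p) = 2 (O(p) = (2*p)/p = 2)
U = 1085 (U = 5*216 + 5 = 1080 + 5 = 1085)
v(H) = H²
I = 14109 (I = 2² + 13*1085 = 4 + 14105 = 14109)
I - 1*32623 = 14109 - 1*32623 = 14109 - 32623 = -18514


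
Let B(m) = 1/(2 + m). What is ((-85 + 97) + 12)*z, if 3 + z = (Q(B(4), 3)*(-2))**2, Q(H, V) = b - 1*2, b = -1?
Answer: 792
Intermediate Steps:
Q(H, V) = -3 (Q(H, V) = -1 - 1*2 = -1 - 2 = -3)
z = 33 (z = -3 + (-3*(-2))**2 = -3 + 6**2 = -3 + 36 = 33)
((-85 + 97) + 12)*z = ((-85 + 97) + 12)*33 = (12 + 12)*33 = 24*33 = 792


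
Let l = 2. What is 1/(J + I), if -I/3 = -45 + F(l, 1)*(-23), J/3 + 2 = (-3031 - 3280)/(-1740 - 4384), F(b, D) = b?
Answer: 6124/1654041 ≈ 0.0037024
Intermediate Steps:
J = -17811/6124 (J = -6 + 3*((-3031 - 3280)/(-1740 - 4384)) = -6 + 3*(-6311/(-6124)) = -6 + 3*(-6311*(-1/6124)) = -6 + 3*(6311/6124) = -6 + 18933/6124 = -17811/6124 ≈ -2.9084)
I = 273 (I = -3*(-45 + 2*(-23)) = -3*(-45 - 46) = -3*(-91) = 273)
1/(J + I) = 1/(-17811/6124 + 273) = 1/(1654041/6124) = 6124/1654041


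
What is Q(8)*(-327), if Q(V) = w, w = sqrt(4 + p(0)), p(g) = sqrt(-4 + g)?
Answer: -327*sqrt(4 + 2*I) ≈ -673.02 - 158.88*I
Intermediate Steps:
w = sqrt(4 + 2*I) (w = sqrt(4 + sqrt(-4 + 0)) = sqrt(4 + sqrt(-4)) = sqrt(4 + 2*I) ≈ 2.0582 + 0.48587*I)
Q(V) = sqrt(4 + 2*I)
Q(8)*(-327) = sqrt(4 + 2*I)*(-327) = -327*sqrt(4 + 2*I)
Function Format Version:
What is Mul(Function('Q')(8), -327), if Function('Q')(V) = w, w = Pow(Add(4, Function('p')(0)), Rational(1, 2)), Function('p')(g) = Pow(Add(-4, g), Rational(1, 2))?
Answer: Mul(-327, Pow(Add(4, Mul(2, I)), Rational(1, 2))) ≈ Add(-673.02, Mul(-158.88, I))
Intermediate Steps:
w = Pow(Add(4, Mul(2, I)), Rational(1, 2)) (w = Pow(Add(4, Pow(Add(-4, 0), Rational(1, 2))), Rational(1, 2)) = Pow(Add(4, Pow(-4, Rational(1, 2))), Rational(1, 2)) = Pow(Add(4, Mul(2, I)), Rational(1, 2)) ≈ Add(2.0582, Mul(0.48587, I)))
Function('Q')(V) = Pow(Add(4, Mul(2, I)), Rational(1, 2))
Mul(Function('Q')(8), -327) = Mul(Pow(Add(4, Mul(2, I)), Rational(1, 2)), -327) = Mul(-327, Pow(Add(4, Mul(2, I)), Rational(1, 2)))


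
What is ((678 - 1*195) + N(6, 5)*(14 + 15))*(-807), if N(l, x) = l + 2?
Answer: -577005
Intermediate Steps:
N(l, x) = 2 + l
((678 - 1*195) + N(6, 5)*(14 + 15))*(-807) = ((678 - 1*195) + (2 + 6)*(14 + 15))*(-807) = ((678 - 195) + 8*29)*(-807) = (483 + 232)*(-807) = 715*(-807) = -577005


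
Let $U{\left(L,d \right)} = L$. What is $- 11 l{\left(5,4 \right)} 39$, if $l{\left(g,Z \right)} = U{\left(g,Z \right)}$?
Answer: $-2145$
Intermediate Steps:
$l{\left(g,Z \right)} = g$
$- 11 l{\left(5,4 \right)} 39 = \left(-11\right) 5 \cdot 39 = \left(-55\right) 39 = -2145$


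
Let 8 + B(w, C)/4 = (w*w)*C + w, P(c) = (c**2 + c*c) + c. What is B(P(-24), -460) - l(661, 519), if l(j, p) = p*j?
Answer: -2341525139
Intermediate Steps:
l(j, p) = j*p
P(c) = c + 2*c**2 (P(c) = (c**2 + c**2) + c = 2*c**2 + c = c + 2*c**2)
B(w, C) = -32 + 4*w + 4*C*w**2 (B(w, C) = -32 + 4*((w*w)*C + w) = -32 + 4*(w**2*C + w) = -32 + 4*(C*w**2 + w) = -32 + 4*(w + C*w**2) = -32 + (4*w + 4*C*w**2) = -32 + 4*w + 4*C*w**2)
B(P(-24), -460) - l(661, 519) = (-32 + 4*(-24*(1 + 2*(-24))) + 4*(-460)*(-24*(1 + 2*(-24)))**2) - 661*519 = (-32 + 4*(-24*(1 - 48)) + 4*(-460)*(-24*(1 - 48))**2) - 1*343059 = (-32 + 4*(-24*(-47)) + 4*(-460)*(-24*(-47))**2) - 343059 = (-32 + 4*1128 + 4*(-460)*1128**2) - 343059 = (-32 + 4512 + 4*(-460)*1272384) - 343059 = (-32 + 4512 - 2341186560) - 343059 = -2341182080 - 343059 = -2341525139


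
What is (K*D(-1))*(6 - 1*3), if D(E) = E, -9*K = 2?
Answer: ⅔ ≈ 0.66667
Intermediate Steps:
K = -2/9 (K = -⅑*2 = -2/9 ≈ -0.22222)
(K*D(-1))*(6 - 1*3) = (-2/9*(-1))*(6 - 1*3) = 2*(6 - 3)/9 = (2/9)*3 = ⅔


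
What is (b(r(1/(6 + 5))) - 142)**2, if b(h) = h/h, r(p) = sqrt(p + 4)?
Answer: 19881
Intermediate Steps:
r(p) = sqrt(4 + p)
b(h) = 1
(b(r(1/(6 + 5))) - 142)**2 = (1 - 142)**2 = (-141)**2 = 19881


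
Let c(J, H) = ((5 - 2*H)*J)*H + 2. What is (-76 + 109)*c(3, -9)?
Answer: -20427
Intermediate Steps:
c(J, H) = 2 + H*J*(5 - 2*H) (c(J, H) = (J*(5 - 2*H))*H + 2 = H*J*(5 - 2*H) + 2 = 2 + H*J*(5 - 2*H))
(-76 + 109)*c(3, -9) = (-76 + 109)*(2 - 2*3*(-9)**2 + 5*(-9)*3) = 33*(2 - 2*3*81 - 135) = 33*(2 - 486 - 135) = 33*(-619) = -20427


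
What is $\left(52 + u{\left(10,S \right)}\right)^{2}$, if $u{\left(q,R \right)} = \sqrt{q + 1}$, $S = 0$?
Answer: $\left(52 + \sqrt{11}\right)^{2} \approx 3059.9$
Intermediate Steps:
$u{\left(q,R \right)} = \sqrt{1 + q}$
$\left(52 + u{\left(10,S \right)}\right)^{2} = \left(52 + \sqrt{1 + 10}\right)^{2} = \left(52 + \sqrt{11}\right)^{2}$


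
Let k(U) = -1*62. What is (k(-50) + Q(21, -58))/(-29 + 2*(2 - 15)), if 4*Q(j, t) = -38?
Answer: 13/10 ≈ 1.3000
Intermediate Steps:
Q(j, t) = -19/2 (Q(j, t) = (1/4)*(-38) = -19/2)
k(U) = -62
(k(-50) + Q(21, -58))/(-29 + 2*(2 - 15)) = (-62 - 19/2)/(-29 + 2*(2 - 15)) = -143/(2*(-29 + 2*(-13))) = -143/(2*(-29 - 26)) = -143/2/(-55) = -143/2*(-1/55) = 13/10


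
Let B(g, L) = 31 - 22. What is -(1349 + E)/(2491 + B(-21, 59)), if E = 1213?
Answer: -1281/1250 ≈ -1.0248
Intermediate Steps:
B(g, L) = 9
-(1349 + E)/(2491 + B(-21, 59)) = -(1349 + 1213)/(2491 + 9) = -2562/2500 = -1*1281/1250 = -1281/1250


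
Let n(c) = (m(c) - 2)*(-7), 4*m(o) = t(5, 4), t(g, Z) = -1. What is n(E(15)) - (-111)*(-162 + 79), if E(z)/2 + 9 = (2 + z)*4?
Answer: -36789/4 ≈ -9197.3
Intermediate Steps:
m(o) = -1/4 (m(o) = (1/4)*(-1) = -1/4)
E(z) = -2 + 8*z (E(z) = -18 + 2*((2 + z)*4) = -18 + 2*(8 + 4*z) = -18 + (16 + 8*z) = -2 + 8*z)
n(c) = 63/4 (n(c) = (-1/4 - 2)*(-7) = -9/4*(-7) = 63/4)
n(E(15)) - (-111)*(-162 + 79) = 63/4 - (-111)*(-162 + 79) = 63/4 - (-111)*(-83) = 63/4 - 1*9213 = 63/4 - 9213 = -36789/4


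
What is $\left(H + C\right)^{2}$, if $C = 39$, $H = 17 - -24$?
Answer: $6400$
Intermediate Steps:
$H = 41$ ($H = 17 + 24 = 41$)
$\left(H + C\right)^{2} = \left(41 + 39\right)^{2} = 80^{2} = 6400$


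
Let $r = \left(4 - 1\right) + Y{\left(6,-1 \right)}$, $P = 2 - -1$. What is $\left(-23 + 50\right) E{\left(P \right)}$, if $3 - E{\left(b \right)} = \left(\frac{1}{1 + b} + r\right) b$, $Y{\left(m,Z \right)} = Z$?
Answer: $- \frac{405}{4} \approx -101.25$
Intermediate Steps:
$P = 3$ ($P = 2 + 1 = 3$)
$r = 2$ ($r = \left(4 - 1\right) - 1 = 3 - 1 = 2$)
$E{\left(b \right)} = 3 - b \left(2 + \frac{1}{1 + b}\right)$ ($E{\left(b \right)} = 3 - \left(\frac{1}{1 + b} + 2\right) b = 3 - \left(2 + \frac{1}{1 + b}\right) b = 3 - b \left(2 + \frac{1}{1 + b}\right)$)
$\left(-23 + 50\right) E{\left(P \right)} = \left(-23 + 50\right) \frac{3 - 2 \cdot 3^{2}}{1 + 3} = 27 \frac{3 - 18}{4} = 27 \cdot \frac{1}{4} \left(-15\right) = 27 \left(- \frac{15}{4}\right) = - \frac{405}{4}$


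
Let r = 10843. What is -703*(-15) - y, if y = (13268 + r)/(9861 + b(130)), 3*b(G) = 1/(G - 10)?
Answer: 37425658785/3549961 ≈ 10543.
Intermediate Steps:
b(G) = 1/(3*(-10 + G)) (b(G) = 1/(3*(G - 10)) = 1/(3*(-10 + G)))
y = 8679960/3549961 (y = (13268 + 10843)/(9861 + 1/(3*(-10 + 130))) = 24111/(9861 + (⅓)/120) = 24111/(9861 + (⅓)*(1/120)) = 24111/(9861 + 1/360) = 24111/(3549961/360) = 24111*(360/3549961) = 8679960/3549961 ≈ 2.4451)
-703*(-15) - y = -703*(-15) - 1*8679960/3549961 = 10545 - 8679960/3549961 = 37425658785/3549961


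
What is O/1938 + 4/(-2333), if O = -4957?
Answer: -11572433/4521354 ≈ -2.5595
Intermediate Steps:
O/1938 + 4/(-2333) = -4957/1938 + 4/(-2333) = -4957*1/1938 + 4*(-1/2333) = -4957/1938 - 4/2333 = -11572433/4521354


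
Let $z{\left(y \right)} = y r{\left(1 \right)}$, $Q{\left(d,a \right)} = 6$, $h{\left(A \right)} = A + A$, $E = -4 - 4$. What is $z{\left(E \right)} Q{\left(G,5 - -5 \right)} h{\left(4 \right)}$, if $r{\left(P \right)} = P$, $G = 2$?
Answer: $-384$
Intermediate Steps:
$E = -8$ ($E = -4 - 4 = -8$)
$h{\left(A \right)} = 2 A$
$z{\left(y \right)} = y$ ($z{\left(y \right)} = y 1 = y$)
$z{\left(E \right)} Q{\left(G,5 - -5 \right)} h{\left(4 \right)} = \left(-8\right) 6 \cdot 2 \cdot 4 = \left(-48\right) 8 = -384$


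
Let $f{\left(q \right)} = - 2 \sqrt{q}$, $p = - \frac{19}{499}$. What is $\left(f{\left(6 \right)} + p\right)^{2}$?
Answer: $\frac{5976385}{249001} + \frac{76 \sqrt{6}}{499} \approx 24.375$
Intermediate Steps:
$p = - \frac{19}{499}$ ($p = \left(-19\right) \frac{1}{499} = - \frac{19}{499} \approx -0.038076$)
$\left(f{\left(6 \right)} + p\right)^{2} = \left(- 2 \sqrt{6} - \frac{19}{499}\right)^{2} = \left(- \frac{19}{499} - 2 \sqrt{6}\right)^{2}$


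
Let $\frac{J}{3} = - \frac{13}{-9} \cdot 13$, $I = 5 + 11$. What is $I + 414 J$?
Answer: $23338$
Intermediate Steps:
$I = 16$
$J = \frac{169}{3}$ ($J = 3 - \frac{13}{-9} \cdot 13 = 3 \left(-13\right) \left(- \frac{1}{9}\right) 13 = 3 \cdot \frac{13}{9} \cdot 13 = 3 \cdot \frac{169}{9} = \frac{169}{3} \approx 56.333$)
$I + 414 J = 16 + 414 \cdot \frac{169}{3} = 16 + 23322 = 23338$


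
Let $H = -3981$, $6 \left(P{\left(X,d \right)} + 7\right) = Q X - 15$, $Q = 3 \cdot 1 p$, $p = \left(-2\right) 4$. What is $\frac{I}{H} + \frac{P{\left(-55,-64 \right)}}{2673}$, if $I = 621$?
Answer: $- \frac{547955}{7094142} \approx -0.07724$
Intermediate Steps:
$p = -8$
$Q = -24$ ($Q = 3 \cdot 1 \left(-8\right) = 3 \left(-8\right) = -24$)
$P{\left(X,d \right)} = - \frac{19}{2} - 4 X$ ($P{\left(X,d \right)} = -7 + \frac{- 24 X - 15}{6} = -7 + \frac{-15 - 24 X}{6} = -7 - \left(\frac{5}{2} + 4 X\right) = - \frac{19}{2} - 4 X$)
$\frac{I}{H} + \frac{P{\left(-55,-64 \right)}}{2673} = \frac{621}{-3981} + \frac{- \frac{19}{2} - -220}{2673} = 621 \left(- \frac{1}{3981}\right) + \left(- \frac{19}{2} + 220\right) \frac{1}{2673} = - \frac{207}{1327} + \frac{421}{2} \cdot \frac{1}{2673} = - \frac{207}{1327} + \frac{421}{5346} = - \frac{547955}{7094142}$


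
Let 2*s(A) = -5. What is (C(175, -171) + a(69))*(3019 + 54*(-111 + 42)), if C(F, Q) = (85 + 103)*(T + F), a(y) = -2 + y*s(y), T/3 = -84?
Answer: 20715807/2 ≈ 1.0358e+7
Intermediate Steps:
s(A) = -5/2 (s(A) = (½)*(-5) = -5/2)
T = -252 (T = 3*(-84) = -252)
a(y) = -2 - 5*y/2 (a(y) = -2 + y*(-5/2) = -2 - 5*y/2)
C(F, Q) = -47376 + 188*F (C(F, Q) = (85 + 103)*(-252 + F) = 188*(-252 + F) = -47376 + 188*F)
(C(175, -171) + a(69))*(3019 + 54*(-111 + 42)) = ((-47376 + 188*175) + (-2 - 5/2*69))*(3019 + 54*(-111 + 42)) = ((-47376 + 32900) + (-2 - 345/2))*(3019 + 54*(-69)) = (-14476 - 349/2)*(3019 - 3726) = -29301/2*(-707) = 20715807/2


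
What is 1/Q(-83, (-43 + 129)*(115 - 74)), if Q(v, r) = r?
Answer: 1/3526 ≈ 0.00028361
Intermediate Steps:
1/Q(-83, (-43 + 129)*(115 - 74)) = 1/((-43 + 129)*(115 - 74)) = 1/(86*41) = 1/3526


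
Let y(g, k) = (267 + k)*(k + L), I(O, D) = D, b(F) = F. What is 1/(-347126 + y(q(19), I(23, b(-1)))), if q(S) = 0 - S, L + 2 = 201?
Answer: -1/294458 ≈ -3.3961e-6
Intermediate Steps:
L = 199 (L = -2 + 201 = 199)
q(S) = -S
y(g, k) = (199 + k)*(267 + k) (y(g, k) = (267 + k)*(k + 199) = (267 + k)*(199 + k) = (199 + k)*(267 + k))
1/(-347126 + y(q(19), I(23, b(-1)))) = 1/(-347126 + (53133 + (-1)² + 466*(-1))) = 1/(-347126 + (53133 + 1 - 466)) = 1/(-347126 + 52668) = 1/(-294458) = -1/294458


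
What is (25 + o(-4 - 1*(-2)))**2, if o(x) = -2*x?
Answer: 841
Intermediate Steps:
(25 + o(-4 - 1*(-2)))**2 = (25 - 2*(-4 - 1*(-2)))**2 = (25 - 2*(-4 + 2))**2 = (25 - 2*(-2))**2 = (25 + 4)**2 = 29**2 = 841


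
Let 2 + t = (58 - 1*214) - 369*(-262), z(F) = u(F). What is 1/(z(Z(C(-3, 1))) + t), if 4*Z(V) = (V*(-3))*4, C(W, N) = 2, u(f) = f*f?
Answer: 1/96556 ≈ 1.0357e-5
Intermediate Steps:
u(f) = f²
Z(V) = -3*V (Z(V) = ((V*(-3))*4)/4 = (-3*V*4)/4 = (-12*V)/4 = -3*V)
z(F) = F²
t = 96520 (t = -2 + ((58 - 1*214) - 369*(-262)) = -2 + ((58 - 214) + 96678) = -2 + (-156 + 96678) = -2 + 96522 = 96520)
1/(z(Z(C(-3, 1))) + t) = 1/((-3*2)² + 96520) = 1/((-6)² + 96520) = 1/(36 + 96520) = 1/96556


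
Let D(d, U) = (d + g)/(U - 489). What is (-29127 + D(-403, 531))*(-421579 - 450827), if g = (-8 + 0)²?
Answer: 177923277873/7 ≈ 2.5418e+10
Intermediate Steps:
g = 64 (g = (-8)² = 64)
D(d, U) = (64 + d)/(-489 + U) (D(d, U) = (d + 64)/(U - 489) = (64 + d)/(-489 + U))
(-29127 + D(-403, 531))*(-421579 - 450827) = (-29127 + (64 - 403)/(-489 + 531))*(-421579 - 450827) = (-29127 - 339/42)*(-872406) = (-29127 + (1/42)*(-339))*(-872406) = (-29127 - 113/14)*(-872406) = -407891/14*(-872406) = 177923277873/7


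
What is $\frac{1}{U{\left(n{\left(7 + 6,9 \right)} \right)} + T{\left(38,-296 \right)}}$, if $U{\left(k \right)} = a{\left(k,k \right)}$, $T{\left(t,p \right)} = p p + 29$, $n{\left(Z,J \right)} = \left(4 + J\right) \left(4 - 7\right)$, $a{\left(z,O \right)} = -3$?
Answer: $\frac{1}{87642} \approx 1.141 \cdot 10^{-5}$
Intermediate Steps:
$n{\left(Z,J \right)} = -12 - 3 J$ ($n{\left(Z,J \right)} = \left(4 + J\right) \left(-3\right) = -12 - 3 J$)
$T{\left(t,p \right)} = 29 + p^{2}$ ($T{\left(t,p \right)} = p^{2} + 29 = 29 + p^{2}$)
$U{\left(k \right)} = -3$
$\frac{1}{U{\left(n{\left(7 + 6,9 \right)} \right)} + T{\left(38,-296 \right)}} = \frac{1}{-3 + \left(29 + \left(-296\right)^{2}\right)} = \frac{1}{-3 + \left(29 + 87616\right)} = \frac{1}{-3 + 87645} = \frac{1}{87642}$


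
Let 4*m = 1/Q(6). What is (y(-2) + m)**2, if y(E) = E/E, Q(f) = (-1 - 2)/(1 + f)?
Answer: 25/144 ≈ 0.17361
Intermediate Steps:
Q(f) = -3/(1 + f)
y(E) = 1
m = -7/12 (m = 1/(4*((-3/(1 + 6)))) = 1/(4*((-3/7))) = 1/(4*((-3*1/7))) = 1/(4*(-3/7)) = (1/4)*(-7/3) = -7/12 ≈ -0.58333)
(y(-2) + m)**2 = (1 - 7/12)**2 = (5/12)**2 = 25/144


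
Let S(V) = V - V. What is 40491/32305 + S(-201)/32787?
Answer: 40491/32305 ≈ 1.2534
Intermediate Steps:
S(V) = 0
40491/32305 + S(-201)/32787 = 40491/32305 + 0/32787 = 40491*(1/32305) + 0*(1/32787) = 40491/32305 + 0 = 40491/32305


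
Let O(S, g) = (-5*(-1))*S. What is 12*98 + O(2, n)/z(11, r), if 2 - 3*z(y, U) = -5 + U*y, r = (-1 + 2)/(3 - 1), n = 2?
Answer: 1196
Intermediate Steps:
r = ½ (r = 1/2 = 1*(½) = ½ ≈ 0.50000)
O(S, g) = 5*S
z(y, U) = 7/3 - U*y/3 (z(y, U) = ⅔ - (-5 + U*y)/3 = ⅔ + (5/3 - U*y/3) = 7/3 - U*y/3)
12*98 + O(2, n)/z(11, r) = 12*98 + (5*2)/(7/3 - ⅓*½*11) = 1176 + 10/(7/3 - 11/6) = 1176 + 10/(½) = 1176 + 10*2 = 1176 + 20 = 1196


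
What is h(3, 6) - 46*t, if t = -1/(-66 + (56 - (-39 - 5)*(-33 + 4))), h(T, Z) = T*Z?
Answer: 11551/643 ≈ 17.964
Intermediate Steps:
t = 1/1286 (t = -1/(-66 + (56 - (-44)*(-29))) = -1/(-66 + (56 - 1*1276)) = -1/(-66 + (56 - 1276)) = -1/(-66 - 1220) = -1/(-1286) = -1*(-1/1286) = 1/1286 ≈ 0.00077760)
h(3, 6) - 46*t = 3*6 - 46*1/1286 = 18 - 23/643 = 11551/643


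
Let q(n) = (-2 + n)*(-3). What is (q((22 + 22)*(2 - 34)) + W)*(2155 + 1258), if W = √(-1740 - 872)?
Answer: 14436990 + 6826*I*√653 ≈ 1.4437e+7 + 1.7443e+5*I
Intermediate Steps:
W = 2*I*√653 (W = √(-2612) = 2*I*√653 ≈ 51.108*I)
q(n) = 6 - 3*n
(q((22 + 22)*(2 - 34)) + W)*(2155 + 1258) = ((6 - 3*(22 + 22)*(2 - 34)) + 2*I*√653)*(2155 + 1258) = ((6 - 132*(-32)) + 2*I*√653)*3413 = ((6 - 3*(-1408)) + 2*I*√653)*3413 = ((6 + 4224) + 2*I*√653)*3413 = (4230 + 2*I*√653)*3413 = 14436990 + 6826*I*√653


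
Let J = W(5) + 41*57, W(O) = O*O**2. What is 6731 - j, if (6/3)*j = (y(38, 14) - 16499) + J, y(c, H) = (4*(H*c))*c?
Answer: -53365/2 ≈ -26683.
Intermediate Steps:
W(O) = O**3
J = 2462 (J = 5**3 + 41*57 = 125 + 2337 = 2462)
y(c, H) = 4*H*c**2 (y(c, H) = (4*H*c)*c = 4*H*c**2)
j = 66827/2 (j = ((4*14*38**2 - 16499) + 2462)/2 = ((4*14*1444 - 16499) + 2462)/2 = ((80864 - 16499) + 2462)/2 = (64365 + 2462)/2 = (1/2)*66827 = 66827/2 ≈ 33414.)
6731 - j = 6731 - 1*66827/2 = 6731 - 66827/2 = -53365/2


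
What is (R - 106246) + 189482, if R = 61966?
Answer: 145202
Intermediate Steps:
(R - 106246) + 189482 = (61966 - 106246) + 189482 = -44280 + 189482 = 145202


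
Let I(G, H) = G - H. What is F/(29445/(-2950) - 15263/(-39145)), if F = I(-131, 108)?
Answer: 1103967290/44303947 ≈ 24.918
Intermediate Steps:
F = -239 (F = -131 - 1*108 = -131 - 108 = -239)
F/(29445/(-2950) - 15263/(-39145)) = -239/(29445/(-2950) - 15263/(-39145)) = -239/(29445*(-1/2950) - 15263*(-1/39145)) = -239/(-5889/590 + 15263/39145) = -239/(-44303947/4619110) = -239*(-4619110/44303947) = 1103967290/44303947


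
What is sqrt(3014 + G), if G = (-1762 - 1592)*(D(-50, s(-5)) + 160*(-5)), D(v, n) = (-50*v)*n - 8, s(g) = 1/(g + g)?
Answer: sqrt(3551546) ≈ 1884.6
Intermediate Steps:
s(g) = 1/(2*g)
D(v, n) = -8 - 50*n*v (D(v, n) = -50*n*v - 8 = -8 - 50*n*v)
G = 3548532 (G = (-1762 - 1592)*((-8 - 50*(1/2)/(-5)*(-50)) + 160*(-5)) = -3354*((-8 - 50*(1/2)*(-1/5)*(-50)) - 800) = -3354*((-8 - 50*(-1/10)*(-50)) - 800) = -3354*((-8 - 250) - 800) = -3354*(-258 - 800) = -3354*(-1058) = 3548532)
sqrt(3014 + G) = sqrt(3014 + 3548532) = sqrt(3551546)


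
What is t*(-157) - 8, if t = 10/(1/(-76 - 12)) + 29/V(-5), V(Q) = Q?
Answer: 695313/5 ≈ 1.3906e+5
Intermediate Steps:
t = -4429/5 (t = 10/(1/(-76 - 12)) + 29/(-5) = 10/(1/(-88)) + 29*(-⅕) = 10/(-1/88) - 29/5 = 10*(-88) - 29/5 = -880 - 29/5 = -4429/5 ≈ -885.80)
t*(-157) - 8 = -4429/5*(-157) - 8 = 695353/5 - 8 = 695313/5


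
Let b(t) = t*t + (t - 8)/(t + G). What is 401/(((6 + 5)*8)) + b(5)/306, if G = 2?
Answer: 437039/94248 ≈ 4.6371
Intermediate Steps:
b(t) = t² + (-8 + t)/(2 + t) (b(t) = t*t + (t - 8)/(t + 2) = t² + (-8 + t)/(2 + t))
401/(((6 + 5)*8)) + b(5)/306 = 401/(((6 + 5)*8)) + ((-8 + 5 + 5³ + 2*5²)/(2 + 5))/306 = 401/((11*8)) + ((-8 + 5 + 125 + 2*25)/7)*(1/306) = 401/88 + ((-8 + 5 + 125 + 50)/7)*(1/306) = 401*(1/88) + ((⅐)*172)*(1/306) = 401/88 + (172/7)*(1/306) = 401/88 + 86/1071 = 437039/94248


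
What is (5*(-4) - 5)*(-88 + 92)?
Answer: -100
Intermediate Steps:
(5*(-4) - 5)*(-88 + 92) = (-20 - 5)*4 = -25*4 = -100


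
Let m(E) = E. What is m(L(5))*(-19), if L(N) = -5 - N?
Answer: 190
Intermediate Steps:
m(L(5))*(-19) = (-5 - 1*5)*(-19) = (-5 - 5)*(-19) = -10*(-19) = 190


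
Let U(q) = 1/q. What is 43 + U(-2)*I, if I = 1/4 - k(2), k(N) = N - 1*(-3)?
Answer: 363/8 ≈ 45.375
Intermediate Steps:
k(N) = 3 + N (k(N) = N + 3 = 3 + N)
I = -19/4 (I = 1/4 - (3 + 2) = ¼ - 1*5 = ¼ - 5 = -19/4 ≈ -4.7500)
43 + U(-2)*I = 43 - 19/4/(-2) = 43 - ½*(-19/4) = 43 + 19/8 = 363/8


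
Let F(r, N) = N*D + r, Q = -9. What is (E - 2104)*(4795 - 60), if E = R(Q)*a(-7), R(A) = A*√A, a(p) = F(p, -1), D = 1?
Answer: -9962440 + 1022760*I ≈ -9.9624e+6 + 1.0228e+6*I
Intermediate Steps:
F(r, N) = N + r (F(r, N) = N*1 + r = N + r)
a(p) = -1 + p
R(A) = A^(3/2)
E = 216*I (E = (-9)^(3/2)*(-1 - 7) = -27*I*(-8) = 216*I ≈ 216.0*I)
(E - 2104)*(4795 - 60) = (216*I - 2104)*(4795 - 60) = (-2104 + 216*I)*4735 = -9962440 + 1022760*I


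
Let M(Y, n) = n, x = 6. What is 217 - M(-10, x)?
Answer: 211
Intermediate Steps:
217 - M(-10, x) = 217 - 1*6 = 217 - 6 = 211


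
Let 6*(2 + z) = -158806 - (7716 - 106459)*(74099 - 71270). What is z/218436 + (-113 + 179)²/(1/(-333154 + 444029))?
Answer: 632990454629129/1310616 ≈ 4.8297e+8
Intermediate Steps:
z = 279185129/6 (z = -2 + (-158806 - (7716 - 106459)*(74099 - 71270))/6 = -2 + (-158806 - (-98743)*2829)/6 = -2 + (-158806 - 1*(-279343947))/6 = -2 + (-158806 + 279343947)/6 = -2 + (⅙)*279185141 = -2 + 279185141/6 = 279185129/6 ≈ 4.6531e+7)
z/218436 + (-113 + 179)²/(1/(-333154 + 444029)) = (279185129/6)/218436 + (-113 + 179)²/(1/(-333154 + 444029)) = (279185129/6)*(1/218436) + 66²/(1/110875) = 279185129/1310616 + 4356/(1/110875) = 279185129/1310616 + 4356*110875 = 279185129/1310616 + 482971500 = 632990454629129/1310616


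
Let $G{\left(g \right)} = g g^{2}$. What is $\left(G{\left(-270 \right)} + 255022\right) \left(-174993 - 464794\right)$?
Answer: $12429767760686$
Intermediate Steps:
$G{\left(g \right)} = g^{3}$
$\left(G{\left(-270 \right)} + 255022\right) \left(-174993 - 464794\right) = \left(\left(-270\right)^{3} + 255022\right) \left(-174993 - 464794\right) = \left(-19683000 + 255022\right) \left(-639787\right) = \left(-19427978\right) \left(-639787\right) = 12429767760686$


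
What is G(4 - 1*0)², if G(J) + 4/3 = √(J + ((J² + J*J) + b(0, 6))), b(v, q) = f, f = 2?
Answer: 358/9 - 8*√38/3 ≈ 23.339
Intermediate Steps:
b(v, q) = 2
G(J) = -4/3 + √(2 + J + 2*J²) (G(J) = -4/3 + √(J + ((J² + J*J) + 2)) = -4/3 + √(J + ((J² + J²) + 2)) = -4/3 + √(J + (2*J² + 2)) = -4/3 + √(J + (2 + 2*J²)) = -4/3 + √(2 + J + 2*J²))
G(4 - 1*0)² = (-4/3 + √(2 + (4 - 1*0) + 2*(4 - 1*0)²))² = (-4/3 + √(2 + (4 + 0) + 2*(4 + 0)²))² = (-4/3 + √(2 + 4 + 2*4²))² = (-4/3 + √(2 + 4 + 2*16))² = (-4/3 + √(2 + 4 + 32))² = (-4/3 + √38)²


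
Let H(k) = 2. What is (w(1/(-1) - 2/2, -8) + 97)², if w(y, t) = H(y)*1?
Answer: 9801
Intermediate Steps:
w(y, t) = 2 (w(y, t) = 2*1 = 2)
(w(1/(-1) - 2/2, -8) + 97)² = (2 + 97)² = 99² = 9801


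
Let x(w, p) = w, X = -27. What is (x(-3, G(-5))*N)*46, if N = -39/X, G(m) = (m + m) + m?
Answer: -598/3 ≈ -199.33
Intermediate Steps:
G(m) = 3*m (G(m) = 2*m + m = 3*m)
N = 13/9 (N = -39/(-27) = -39*(-1/27) = 13/9 ≈ 1.4444)
(x(-3, G(-5))*N)*46 = -3*13/9*46 = -13/3*46 = -598/3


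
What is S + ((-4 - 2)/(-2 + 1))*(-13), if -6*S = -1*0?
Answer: -78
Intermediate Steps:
S = 0 (S = -(-1)*0/6 = -⅙*0 = 0)
S + ((-4 - 2)/(-2 + 1))*(-13) = 0 + ((-4 - 2)/(-2 + 1))*(-13) = 0 - 6/(-1)*(-13) = 0 - 6*(-1)*(-13) = 0 + 6*(-13) = 0 - 78 = -78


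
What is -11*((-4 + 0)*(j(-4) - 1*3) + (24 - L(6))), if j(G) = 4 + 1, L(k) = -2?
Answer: -198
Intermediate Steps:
j(G) = 5
-11*((-4 + 0)*(j(-4) - 1*3) + (24 - L(6))) = -11*((-4 + 0)*(5 - 1*3) + (24 - 1*(-2))) = -11*(-4*(5 - 3) + (24 + 2)) = -11*(-4*2 + 26) = -11*(-8 + 26) = -11*18 = -198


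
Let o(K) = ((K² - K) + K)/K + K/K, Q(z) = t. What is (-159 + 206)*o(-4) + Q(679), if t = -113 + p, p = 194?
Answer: -60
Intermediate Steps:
t = 81 (t = -113 + 194 = 81)
Q(z) = 81
o(K) = 1 + K (o(K) = K²/K + 1 = K + 1 = 1 + K)
(-159 + 206)*o(-4) + Q(679) = (-159 + 206)*(1 - 4) + 81 = 47*(-3) + 81 = -141 + 81 = -60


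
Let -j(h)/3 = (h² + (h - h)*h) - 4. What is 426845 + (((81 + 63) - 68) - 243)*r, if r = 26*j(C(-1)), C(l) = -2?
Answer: 426845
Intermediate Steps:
j(h) = 12 - 3*h² (j(h) = -3*((h² + (h - h)*h) - 4) = -3*((h² + 0*h) - 4) = -3*((h² + 0) - 4) = -3*(h² - 4) = -3*(-4 + h²) = 12 - 3*h²)
r = 0 (r = 26*(12 - 3*(-2)²) = 26*(12 - 3*4) = 26*(12 - 12) = 26*0 = 0)
426845 + (((81 + 63) - 68) - 243)*r = 426845 + (((81 + 63) - 68) - 243)*0 = 426845 + ((144 - 68) - 243)*0 = 426845 + (76 - 243)*0 = 426845 - 167*0 = 426845 + 0 = 426845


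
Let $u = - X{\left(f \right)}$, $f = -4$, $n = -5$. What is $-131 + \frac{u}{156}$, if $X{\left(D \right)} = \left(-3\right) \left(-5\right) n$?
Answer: $- \frac{6787}{52} \approx -130.52$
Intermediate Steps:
$X{\left(D \right)} = -75$ ($X{\left(D \right)} = \left(-3\right) \left(-5\right) \left(-5\right) = 15 \left(-5\right) = -75$)
$u = 75$ ($u = \left(-1\right) \left(-75\right) = 75$)
$-131 + \frac{u}{156} = -131 + \frac{75}{156} = -131 + 75 \cdot \frac{1}{156} = -131 + \frac{25}{52} = - \frac{6787}{52}$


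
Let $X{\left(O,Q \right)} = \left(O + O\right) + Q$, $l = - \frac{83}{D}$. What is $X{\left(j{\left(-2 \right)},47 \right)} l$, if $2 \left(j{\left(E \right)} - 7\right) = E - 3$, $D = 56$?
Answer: $-83$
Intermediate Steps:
$j{\left(E \right)} = \frac{11}{2} + \frac{E}{2}$ ($j{\left(E \right)} = 7 + \frac{E - 3}{2} = 7 + \frac{-3 + E}{2} = 7 + \left(- \frac{3}{2} + \frac{E}{2}\right) = \frac{11}{2} + \frac{E}{2}$)
$l = - \frac{83}{56} \approx -1.4821$
$X{\left(O,Q \right)} = Q + 2 O$ ($X{\left(O,Q \right)} = 2 O + Q = Q + 2 O$)
$X{\left(j{\left(-2 \right)},47 \right)} l = \left(47 + 2 \left(\frac{11}{2} + \frac{1}{2} \left(-2\right)\right)\right) \left(- \frac{83}{56}\right) = \left(47 + 2 \left(\frac{11}{2} - 1\right)\right) \left(- \frac{83}{56}\right) = \left(47 + 2 \cdot \frac{9}{2}\right) \left(- \frac{83}{56}\right) = \left(47 + 9\right) \left(- \frac{83}{56}\right) = 56 \left(- \frac{83}{56}\right) = -83$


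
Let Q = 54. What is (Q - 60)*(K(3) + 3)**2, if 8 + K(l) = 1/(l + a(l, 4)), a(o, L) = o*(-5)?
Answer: -3721/24 ≈ -155.04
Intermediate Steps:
a(o, L) = -5*o
K(l) = -8 - 1/(4*l) (K(l) = -8 + 1/(l - 5*l) = -8 + 1/(-4*l) = -8 - 1/(4*l))
(Q - 60)*(K(3) + 3)**2 = (54 - 60)*((-8 - 1/4/3) + 3)**2 = -6*((-8 - 1/4*1/3) + 3)**2 = -6*((-8 - 1/12) + 3)**2 = -6*(-97/12 + 3)**2 = -6*(-61/12)**2 = -6*3721/144 = -3721/24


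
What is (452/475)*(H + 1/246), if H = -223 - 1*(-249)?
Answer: 1445722/58425 ≈ 24.745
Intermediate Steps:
H = 26 (H = -223 + 249 = 26)
(452/475)*(H + 1/246) = (452/475)*(26 + 1/246) = (452*(1/475))*(26 + 1/246) = (452/475)*(6397/246) = 1445722/58425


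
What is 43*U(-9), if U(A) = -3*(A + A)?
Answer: 2322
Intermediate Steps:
U(A) = -6*A
43*U(-9) = 43*(-6*(-9)) = 43*54 = 2322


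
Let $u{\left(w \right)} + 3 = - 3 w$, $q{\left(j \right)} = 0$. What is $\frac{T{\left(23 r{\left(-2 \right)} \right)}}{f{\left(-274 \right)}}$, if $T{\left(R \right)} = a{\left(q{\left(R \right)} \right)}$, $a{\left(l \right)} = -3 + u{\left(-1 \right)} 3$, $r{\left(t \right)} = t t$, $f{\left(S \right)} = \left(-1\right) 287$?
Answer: $\frac{3}{287} \approx 0.010453$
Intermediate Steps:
$f{\left(S \right)} = -287$
$u{\left(w \right)} = -3 - 3 w$
$r{\left(t \right)} = t^{2}$
$a{\left(l \right)} = -3$ ($a{\left(l \right)} = -3 + \left(-3 - -3\right) 3 = -3 + \left(-3 + 3\right) 3 = -3 + 0 \cdot 3 = -3 + 0 = -3$)
$T{\left(R \right)} = -3$
$\frac{T{\left(23 r{\left(-2 \right)} \right)}}{f{\left(-274 \right)}} = - \frac{3}{-287} = \left(-3\right) \left(- \frac{1}{287}\right) = \frac{3}{287}$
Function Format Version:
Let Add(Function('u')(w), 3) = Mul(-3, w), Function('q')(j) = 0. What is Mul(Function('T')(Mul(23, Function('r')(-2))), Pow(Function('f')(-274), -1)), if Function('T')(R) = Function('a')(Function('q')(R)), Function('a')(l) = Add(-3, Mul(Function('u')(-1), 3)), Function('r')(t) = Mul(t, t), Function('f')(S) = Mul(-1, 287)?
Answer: Rational(3, 287) ≈ 0.010453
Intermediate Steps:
Function('f')(S) = -287
Function('u')(w) = Add(-3, Mul(-3, w))
Function('r')(t) = Pow(t, 2)
Function('a')(l) = -3 (Function('a')(l) = Add(-3, Mul(Add(-3, Mul(-3, -1)), 3)) = Add(-3, Mul(Add(-3, 3), 3)) = Add(-3, Mul(0, 3)) = Add(-3, 0) = -3)
Function('T')(R) = -3
Mul(Function('T')(Mul(23, Function('r')(-2))), Pow(Function('f')(-274), -1)) = Mul(-3, Pow(-287, -1)) = Mul(-3, Rational(-1, 287)) = Rational(3, 287)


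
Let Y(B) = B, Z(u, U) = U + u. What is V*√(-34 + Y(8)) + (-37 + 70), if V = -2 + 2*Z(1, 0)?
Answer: 33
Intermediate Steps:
V = 0 (V = -2 + 2*(0 + 1) = -2 + 2*1 = -2 + 2 = 0)
V*√(-34 + Y(8)) + (-37 + 70) = 0*√(-34 + 8) + (-37 + 70) = 0*√(-26) + 33 = 0*(I*√26) + 33 = 0 + 33 = 33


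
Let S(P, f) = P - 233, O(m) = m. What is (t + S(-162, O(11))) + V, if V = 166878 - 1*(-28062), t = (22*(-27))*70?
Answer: 152965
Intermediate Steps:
t = -41580 (t = -594*70 = -41580)
V = 194940 (V = 166878 + 28062 = 194940)
S(P, f) = -233 + P
(t + S(-162, O(11))) + V = (-41580 + (-233 - 162)) + 194940 = (-41580 - 395) + 194940 = -41975 + 194940 = 152965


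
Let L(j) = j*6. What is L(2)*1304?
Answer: 15648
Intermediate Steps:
L(j) = 6*j
L(2)*1304 = (6*2)*1304 = 12*1304 = 15648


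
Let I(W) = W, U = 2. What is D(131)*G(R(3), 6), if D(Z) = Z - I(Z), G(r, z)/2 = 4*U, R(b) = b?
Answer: 0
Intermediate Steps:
G(r, z) = 16 (G(r, z) = 2*(4*2) = 2*8 = 16)
D(Z) = 0 (D(Z) = Z - Z = 0)
D(131)*G(R(3), 6) = 0*16 = 0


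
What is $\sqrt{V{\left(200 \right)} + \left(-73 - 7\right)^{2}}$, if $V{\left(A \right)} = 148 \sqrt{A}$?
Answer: $2 \sqrt{1600 + 370 \sqrt{2}} \approx 92.158$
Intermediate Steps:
$\sqrt{V{\left(200 \right)} + \left(-73 - 7\right)^{2}} = \sqrt{148 \sqrt{200} + \left(-73 - 7\right)^{2}} = \sqrt{148 \cdot 10 \sqrt{2} + \left(-80\right)^{2}} = \sqrt{1480 \sqrt{2} + 6400} = \sqrt{6400 + 1480 \sqrt{2}}$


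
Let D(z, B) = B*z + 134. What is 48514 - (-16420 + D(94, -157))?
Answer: 79558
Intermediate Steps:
D(z, B) = 134 + B*z
48514 - (-16420 + D(94, -157)) = 48514 - (-16420 + (134 - 157*94)) = 48514 - (-16420 + (134 - 14758)) = 48514 - (-16420 - 14624) = 48514 - 1*(-31044) = 48514 + 31044 = 79558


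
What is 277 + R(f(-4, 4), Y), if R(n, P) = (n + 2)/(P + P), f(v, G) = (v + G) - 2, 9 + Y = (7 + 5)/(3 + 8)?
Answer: 277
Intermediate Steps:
Y = -87/11 (Y = -9 + (7 + 5)/(3 + 8) = -9 + 12/11 = -87/11 ≈ -7.9091)
f(v, G) = -2 + G + v (f(v, G) = (G + v) - 2 = -2 + G + v)
R(n, P) = (2 + n)/(2*P) (R(n, P) = (2 + n)/((2*P)) = (2 + n)*(1/(2*P)) = (2 + n)/(2*P))
277 + R(f(-4, 4), Y) = 277 + (2 + (-2 + 4 - 4))/(2*(-87/11)) = 277 + (½)*(-11/87)*(2 - 2) = 277 + (½)*(-11/87)*0 = 277 + 0 = 277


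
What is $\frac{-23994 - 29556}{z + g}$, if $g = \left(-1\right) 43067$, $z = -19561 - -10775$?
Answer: $\frac{53550}{51853} \approx 1.0327$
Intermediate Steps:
$z = -8786$ ($z = -19561 + 10775 = -8786$)
$g = -43067$
$\frac{-23994 - 29556}{z + g} = \frac{-23994 - 29556}{-8786 - 43067} = - \frac{53550}{-51853} = \left(-53550\right) \left(- \frac{1}{51853}\right) = \frac{53550}{51853}$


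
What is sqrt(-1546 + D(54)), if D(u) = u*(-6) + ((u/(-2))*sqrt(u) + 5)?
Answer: sqrt(-1865 - 81*sqrt(6)) ≈ 45.425*I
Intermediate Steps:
D(u) = 5 - 6*u - u**(3/2)/2 (D(u) = -6*u + ((u*(-1/2))*sqrt(u) + 5) = -6*u + ((-u/2)*sqrt(u) + 5) = -6*u + (-u**(3/2)/2 + 5) = -6*u + (5 - u**(3/2)/2) = 5 - 6*u - u**(3/2)/2)
sqrt(-1546 + D(54)) = sqrt(-1546 + (5 - 6*54 - 81*sqrt(6))) = sqrt(-1546 + (5 - 324 - 81*sqrt(6))) = sqrt(-1546 + (-319 - 81*sqrt(6))) = sqrt(-1865 - 81*sqrt(6))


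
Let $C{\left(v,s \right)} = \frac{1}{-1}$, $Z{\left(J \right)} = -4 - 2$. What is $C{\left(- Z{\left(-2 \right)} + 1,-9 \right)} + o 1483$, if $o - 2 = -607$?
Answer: $-897216$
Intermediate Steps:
$Z{\left(J \right)} = -6$
$C{\left(v,s \right)} = -1$
$o = -605$ ($o = 2 - 607 = -605$)
$C{\left(- Z{\left(-2 \right)} + 1,-9 \right)} + o 1483 = -1 - 897215 = -897216$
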